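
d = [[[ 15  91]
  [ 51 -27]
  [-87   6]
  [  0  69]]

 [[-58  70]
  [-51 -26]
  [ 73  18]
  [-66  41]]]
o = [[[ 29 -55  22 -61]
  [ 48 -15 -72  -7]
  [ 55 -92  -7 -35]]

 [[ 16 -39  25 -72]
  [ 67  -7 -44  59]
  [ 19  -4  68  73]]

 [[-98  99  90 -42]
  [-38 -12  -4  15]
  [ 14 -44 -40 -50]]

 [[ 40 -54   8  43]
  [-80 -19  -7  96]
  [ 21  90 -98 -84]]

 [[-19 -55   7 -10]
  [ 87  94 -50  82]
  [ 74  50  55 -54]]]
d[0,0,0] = 15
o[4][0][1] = -55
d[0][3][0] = 0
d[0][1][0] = 51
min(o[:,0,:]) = -98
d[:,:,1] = [[91, -27, 6, 69], [70, -26, 18, 41]]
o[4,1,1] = 94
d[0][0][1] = 91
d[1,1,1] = -26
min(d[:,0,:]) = -58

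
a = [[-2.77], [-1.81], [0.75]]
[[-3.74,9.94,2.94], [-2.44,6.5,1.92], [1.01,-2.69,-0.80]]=a @[[1.35, -3.59, -1.06]]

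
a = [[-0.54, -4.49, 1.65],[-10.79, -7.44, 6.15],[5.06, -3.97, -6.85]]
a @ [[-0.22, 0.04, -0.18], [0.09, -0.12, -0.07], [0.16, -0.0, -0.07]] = [[-0.02, 0.52, 0.3], [2.69, 0.46, 2.03], [-2.57, 0.68, -0.15]]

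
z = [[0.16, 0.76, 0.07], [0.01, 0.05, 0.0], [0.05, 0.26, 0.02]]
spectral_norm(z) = 0.83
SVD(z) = [[-0.94, 0.30, -0.14],[-0.06, -0.58, -0.81],[-0.32, -0.76, 0.57]] @ diag([0.825316392948146, 0.006753442599458836, 0.002691197524806145]) @ [[-0.2, -0.98, -0.09], [0.54, -0.19, 0.82], [-0.82, 0.12, 0.56]]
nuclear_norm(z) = 0.83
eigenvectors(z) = [[0.95+0.00j, (0.89+0j), 0.89-0.00j], [(0.05+0j), (-0.18-0.03j), -0.18+0.03j], [0.30+0.00j, (-0.03+0.42j), -0.03-0.42j]]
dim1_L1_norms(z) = [0.99, 0.06, 0.33]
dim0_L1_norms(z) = [0.22, 1.07, 0.09]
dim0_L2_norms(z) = [0.17, 0.8, 0.07]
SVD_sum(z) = [[0.16, 0.76, 0.07],[0.01, 0.05, 0.0],[0.05, 0.26, 0.02]] + [[0.00, -0.0, 0.00], [-0.00, 0.00, -0.00], [-0.0, 0.00, -0.00]] + [[0.00,-0.0,-0.00], [0.00,-0.0,-0.00], [-0.0,0.0,0.00]]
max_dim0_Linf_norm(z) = 0.76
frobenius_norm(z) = 0.83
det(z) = 0.00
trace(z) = 0.23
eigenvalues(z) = [(0.23+0j), 0.01j, -0.01j]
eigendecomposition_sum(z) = [[0.16+0.00j,(0.79+0j),(0.06-0j)], [(0.01+0j),(0.04+0j),-0j], [(0.05+0j),0.25+0.00j,(0.02-0j)]] + [[-0.00+0.00j,  -0.01-0.01j,  0.01-0.00j], [0.00-0.00j,  0j,  -0.00+0.00j], [-0.00-0.00j,  (0.01-0.01j),  0.00+0.00j]] + [[-0.00-0.00j, -0.01+0.01j, (0.01+0j)], [0j, 0.00-0.00j, (-0-0j)], [(-0+0j), 0.01+0.01j, 0.00-0.00j]]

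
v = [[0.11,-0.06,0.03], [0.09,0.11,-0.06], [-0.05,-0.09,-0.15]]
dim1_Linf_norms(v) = [0.11, 0.11, 0.15]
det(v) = -0.00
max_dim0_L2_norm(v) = 0.16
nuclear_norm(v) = 0.46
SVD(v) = [[-0.23, -0.09, -0.97], [-0.40, 0.92, 0.01], [0.89, 0.39, -0.25]] @ diag([0.19163843699074987, 0.14619085066513557, 0.12410860022394274]) @ [[-0.55, -0.57, -0.61], [0.37, 0.49, -0.79], [-0.75, 0.66, 0.06]]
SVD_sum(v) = [[0.02, 0.03, 0.03], [0.04, 0.04, 0.05], [-0.09, -0.1, -0.10]] + [[-0.00,  -0.01,  0.01],[0.05,  0.07,  -0.11],[0.02,  0.03,  -0.05]] + [[0.09, -0.08, -0.01], [-0.00, 0.0, 0.00], [0.02, -0.02, -0.0]]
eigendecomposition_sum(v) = [[0.05+0.05j, (-0.03+0.05j), 0.01-0.01j], [0.05-0.07j, (0.06+0.03j), (-0.01-0.01j)], [-0.02+0.02j, -0.02-0.01j, 0.00+0.00j]] + [[0.05-0.05j,(-0.03-0.05j),0.01+0.01j], [(0.05+0.07j),(0.06-0.03j),(-0.01+0.01j)], [-0.02-0.02j,(-0.02+0.01j),-0j]] + [[0.00+0.00j, -0j, (0.01+0j)], [(-0-0j), (-0.01+0j), -0.04-0.00j], [(-0.01-0j), -0.05+0.00j, (-0.16-0j)]]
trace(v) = 0.07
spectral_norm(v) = 0.19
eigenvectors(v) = [[(-0.09+0.63j), (-0.09-0.63j), (-0.06+0j)], [(0.73+0j), (0.73-0j), (0.23+0j)], [-0.24-0.04j, -0.24+0.04j, (0.97+0j)]]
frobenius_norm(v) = 0.27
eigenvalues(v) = [(0.12+0.08j), (0.12-0.08j), (-0.17+0j)]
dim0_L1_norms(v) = [0.25, 0.26, 0.24]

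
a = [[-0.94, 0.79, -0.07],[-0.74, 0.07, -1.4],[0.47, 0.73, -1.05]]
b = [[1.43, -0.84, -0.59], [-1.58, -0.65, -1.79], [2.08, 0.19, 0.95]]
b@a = [[-1.0, 0.64, 1.7], [1.12, -2.60, 2.90], [-1.65, 2.35, -1.41]]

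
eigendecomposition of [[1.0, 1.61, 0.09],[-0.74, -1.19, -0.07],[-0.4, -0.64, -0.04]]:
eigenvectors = [[0.77, -0.8, 0.85], [-0.57, 0.47, -0.53], [-0.30, 0.38, -0.03]]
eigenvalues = [-0.23, 0.01, -0.01]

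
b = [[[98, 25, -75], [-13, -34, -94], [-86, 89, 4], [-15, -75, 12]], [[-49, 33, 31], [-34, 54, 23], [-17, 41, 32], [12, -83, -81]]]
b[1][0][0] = -49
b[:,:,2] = [[-75, -94, 4, 12], [31, 23, 32, -81]]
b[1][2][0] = -17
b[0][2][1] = 89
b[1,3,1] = -83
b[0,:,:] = [[98, 25, -75], [-13, -34, -94], [-86, 89, 4], [-15, -75, 12]]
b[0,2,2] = 4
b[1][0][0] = -49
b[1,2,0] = -17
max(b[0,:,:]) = 98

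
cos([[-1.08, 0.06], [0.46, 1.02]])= [[0.46, 0.00], [0.01, 0.51]]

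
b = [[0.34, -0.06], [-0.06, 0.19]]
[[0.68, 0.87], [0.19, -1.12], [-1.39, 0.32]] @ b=[[0.18, 0.12], [0.13, -0.22], [-0.49, 0.14]]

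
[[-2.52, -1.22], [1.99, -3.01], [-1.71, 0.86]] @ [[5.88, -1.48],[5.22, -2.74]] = [[-21.19, 7.07], [-4.01, 5.3], [-5.57, 0.17]]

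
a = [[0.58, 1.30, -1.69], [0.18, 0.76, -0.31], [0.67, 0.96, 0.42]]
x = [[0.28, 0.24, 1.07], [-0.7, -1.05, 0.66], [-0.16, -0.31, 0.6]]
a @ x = [[-0.48, -0.70, 0.46], [-0.43, -0.66, 0.51], [-0.55, -0.98, 1.60]]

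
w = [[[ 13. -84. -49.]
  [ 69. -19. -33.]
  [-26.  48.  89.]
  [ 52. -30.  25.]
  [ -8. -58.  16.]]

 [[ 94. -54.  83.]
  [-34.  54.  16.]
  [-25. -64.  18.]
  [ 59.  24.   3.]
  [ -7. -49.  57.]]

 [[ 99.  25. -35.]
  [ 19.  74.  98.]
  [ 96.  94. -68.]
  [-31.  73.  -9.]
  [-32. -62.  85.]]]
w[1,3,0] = 59.0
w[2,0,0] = 99.0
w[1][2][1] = -64.0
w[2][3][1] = 73.0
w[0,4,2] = 16.0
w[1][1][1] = 54.0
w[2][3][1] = 73.0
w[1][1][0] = -34.0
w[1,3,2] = 3.0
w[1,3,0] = 59.0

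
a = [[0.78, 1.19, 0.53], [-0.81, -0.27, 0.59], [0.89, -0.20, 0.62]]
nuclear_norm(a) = 3.53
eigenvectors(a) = [[(-0.23-0.52j), (-0.23+0.52j), 0.63+0.00j], [(0.68+0j), (0.68-0j), (-0.04+0j)], [(-0.14+0.44j), -0.14-0.44j, (0.77+0j)]]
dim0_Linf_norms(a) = [0.89, 1.19, 0.62]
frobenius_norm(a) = 2.14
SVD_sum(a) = [[1.09, 0.83, 0.42],  [-0.46, -0.35, -0.18],  [0.57, 0.43, 0.22]] + [[0.00, 0.03, -0.05], [-0.00, -0.29, 0.58], [-0.0, -0.29, 0.57]] + [[-0.31, 0.33, 0.17], [-0.35, 0.37, 0.18], [0.33, -0.34, -0.17]]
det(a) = 1.40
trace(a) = 1.13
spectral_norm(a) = 1.73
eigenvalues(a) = [(-0.11+1.01j), (-0.11-1.01j), (1.36+0j)]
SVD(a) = [[-0.83, -0.07, 0.55], [0.35, 0.71, 0.61], [-0.43, 0.7, -0.57]] @ diag([1.725976554996252, 0.9157481714500901, 0.8839741048747347]) @ [[-0.76,  -0.58,  -0.29], [-0.00,  -0.45,  0.89], [-0.65,  0.68,  0.34]]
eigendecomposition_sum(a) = [[0.11+0.31j, (0.43-0.07j), -0.07-0.26j], [-0.39-0.03j, (-0.13+0.5j), (0.31+0.05j)], [0.10-0.25j, (-0.3-0.19j), -0.10+0.19j]] + [[0.11-0.31j, (0.43+0.07j), -0.07+0.26j], [(-0.39+0.03j), -0.13-0.50j, 0.31-0.05j], [(0.1+0.25j), -0.30+0.19j, (-0.1-0.19j)]] + [[(0.56-0j), (0.33-0j), 0.67+0.00j], [-0.03+0.00j, (-0.02+0j), -0.04-0.00j], [(0.69-0j), (0.4-0j), 0.81+0.00j]]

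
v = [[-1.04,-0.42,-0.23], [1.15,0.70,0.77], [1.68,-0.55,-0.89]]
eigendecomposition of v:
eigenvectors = [[0.05+0.00j, (0.13+0.14j), (0.13-0.14j)],[0.45+0.00j, -0.44-0.46j, -0.44+0.46j],[(-0.89+0j), (0.74+0j), (0.74-0j)]]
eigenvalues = [(-0.7+0j), (-0.26+0.65j), (-0.26-0.65j)]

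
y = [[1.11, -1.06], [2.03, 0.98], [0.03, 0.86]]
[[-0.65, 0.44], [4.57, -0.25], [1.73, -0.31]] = y @ [[1.30, 0.05], [1.97, -0.36]]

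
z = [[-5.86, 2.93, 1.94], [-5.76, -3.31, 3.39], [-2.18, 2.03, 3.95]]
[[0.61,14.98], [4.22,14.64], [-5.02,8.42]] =z @ [[-1.01, -2.18], [-0.91, 0.21], [-1.36, 0.82]]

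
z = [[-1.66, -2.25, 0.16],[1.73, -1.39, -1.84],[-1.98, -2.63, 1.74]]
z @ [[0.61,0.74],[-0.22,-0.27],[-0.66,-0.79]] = [[-0.62, -0.75], [2.58, 3.11], [-1.78, -2.13]]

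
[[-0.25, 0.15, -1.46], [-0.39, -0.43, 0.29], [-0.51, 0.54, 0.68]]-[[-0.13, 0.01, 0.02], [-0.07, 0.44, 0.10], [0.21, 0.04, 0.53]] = [[-0.12, 0.14, -1.48], [-0.32, -0.87, 0.19], [-0.72, 0.50, 0.15]]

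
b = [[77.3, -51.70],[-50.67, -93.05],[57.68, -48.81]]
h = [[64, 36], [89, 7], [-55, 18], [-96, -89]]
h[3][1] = -89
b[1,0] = -50.67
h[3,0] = -96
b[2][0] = 57.68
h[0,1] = 36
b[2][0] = 57.68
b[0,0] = 77.3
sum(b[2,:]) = 8.869999999999997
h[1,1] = 7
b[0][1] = -51.7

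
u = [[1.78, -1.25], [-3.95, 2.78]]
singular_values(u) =[5.3, 0.0]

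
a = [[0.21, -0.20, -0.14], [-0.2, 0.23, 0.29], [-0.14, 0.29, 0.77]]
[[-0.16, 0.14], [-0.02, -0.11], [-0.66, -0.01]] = a@[[-1.38, 0.96], [0.18, 0.27], [-1.18, 0.06]]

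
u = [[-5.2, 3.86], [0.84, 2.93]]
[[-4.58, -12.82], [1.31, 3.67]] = u@ [[1.00, 2.80], [0.16, 0.45]]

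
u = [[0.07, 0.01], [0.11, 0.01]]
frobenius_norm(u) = 0.13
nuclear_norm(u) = 0.13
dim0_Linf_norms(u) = [0.11, 0.01]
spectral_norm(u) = 0.13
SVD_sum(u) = [[0.07, 0.01],[0.11, 0.01]] + [[-0.0, 0.0], [0.0, -0.0]]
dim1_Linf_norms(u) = [0.07, 0.11]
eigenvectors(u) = [[0.56, -0.13], [0.83, 0.99]]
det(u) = -0.00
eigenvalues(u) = [0.08, -0.0]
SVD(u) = [[-0.54,  -0.84], [-0.84,  0.54]] @ diag([0.1311132816993222, 0.0030507969506652017]) @ [[-0.99, -0.11], [0.11, -0.99]]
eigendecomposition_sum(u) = [[0.07, 0.01], [0.10, 0.01]] + [[-0.0, 0.0], [0.01, -0.0]]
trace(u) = 0.08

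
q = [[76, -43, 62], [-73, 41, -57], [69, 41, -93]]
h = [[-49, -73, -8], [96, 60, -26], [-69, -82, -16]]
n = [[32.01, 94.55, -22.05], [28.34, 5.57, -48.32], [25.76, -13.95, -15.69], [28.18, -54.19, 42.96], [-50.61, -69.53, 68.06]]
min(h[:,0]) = -69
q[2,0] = 69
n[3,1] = -54.19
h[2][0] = -69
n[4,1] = -69.53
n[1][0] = 28.34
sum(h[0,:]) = -130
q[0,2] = 62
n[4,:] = [-50.61, -69.53, 68.06]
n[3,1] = -54.19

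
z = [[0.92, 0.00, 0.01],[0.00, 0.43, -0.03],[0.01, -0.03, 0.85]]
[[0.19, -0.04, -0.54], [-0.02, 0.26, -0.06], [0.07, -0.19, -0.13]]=z @ [[0.21, -0.04, -0.58], [-0.03, 0.58, -0.14], [0.08, -0.20, -0.15]]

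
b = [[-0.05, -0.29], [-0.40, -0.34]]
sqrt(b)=[[(0.29+0.23j), (-0.16+0.29j)], [-0.23+0.41j, (0.13+0.52j)]]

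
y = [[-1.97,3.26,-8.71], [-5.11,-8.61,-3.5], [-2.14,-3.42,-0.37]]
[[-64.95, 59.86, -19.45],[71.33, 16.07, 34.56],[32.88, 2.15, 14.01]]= y@[[-1.36,-4.86,0.73],[-9.23,2.92,-4.59],[4.31,-4.68,0.35]]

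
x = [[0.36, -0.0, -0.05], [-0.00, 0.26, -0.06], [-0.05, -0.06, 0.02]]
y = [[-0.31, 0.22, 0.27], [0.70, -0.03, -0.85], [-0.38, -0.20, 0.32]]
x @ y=[[-0.09,  0.09,  0.08], [0.20,  0.0,  -0.24], [-0.03,  -0.01,  0.04]]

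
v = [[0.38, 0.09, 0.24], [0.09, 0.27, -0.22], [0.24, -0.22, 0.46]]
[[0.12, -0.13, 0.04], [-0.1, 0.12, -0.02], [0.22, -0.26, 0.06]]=v @ [[0.36,-0.44,0.08], [-0.44,0.56,-0.06], [0.08,-0.06,0.07]]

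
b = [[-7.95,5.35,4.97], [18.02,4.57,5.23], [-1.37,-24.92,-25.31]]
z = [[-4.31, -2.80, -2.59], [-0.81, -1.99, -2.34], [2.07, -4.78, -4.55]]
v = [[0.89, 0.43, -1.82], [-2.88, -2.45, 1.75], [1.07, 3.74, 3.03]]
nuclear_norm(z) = 13.35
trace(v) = 1.47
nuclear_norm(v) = 9.81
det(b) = 84.44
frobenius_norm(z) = 9.54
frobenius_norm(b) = 41.87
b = v @ z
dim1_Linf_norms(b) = [7.95, 18.02, 25.31]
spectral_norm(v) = 5.35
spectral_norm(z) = 8.25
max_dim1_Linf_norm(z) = 4.78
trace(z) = -10.85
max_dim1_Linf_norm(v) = 3.74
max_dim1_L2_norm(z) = 6.92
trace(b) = -28.69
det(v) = 6.96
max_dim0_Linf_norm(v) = 3.74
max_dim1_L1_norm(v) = 7.84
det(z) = 12.37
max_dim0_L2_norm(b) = 26.32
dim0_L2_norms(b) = [19.74, 25.89, 26.32]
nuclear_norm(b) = 56.62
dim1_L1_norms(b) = [18.27, 27.82, 51.6]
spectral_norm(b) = 37.10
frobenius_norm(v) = 6.78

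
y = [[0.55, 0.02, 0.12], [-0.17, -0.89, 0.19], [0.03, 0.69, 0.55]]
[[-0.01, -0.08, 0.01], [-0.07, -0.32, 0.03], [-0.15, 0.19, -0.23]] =y @[[0.04, -0.14, 0.09], [0.01, 0.36, -0.11], [-0.29, -0.1, -0.28]]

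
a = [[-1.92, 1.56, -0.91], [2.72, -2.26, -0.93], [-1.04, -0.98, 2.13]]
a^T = [[-1.92, 2.72, -1.04], [1.56, -2.26, -0.98], [-0.91, -0.93, 2.13]]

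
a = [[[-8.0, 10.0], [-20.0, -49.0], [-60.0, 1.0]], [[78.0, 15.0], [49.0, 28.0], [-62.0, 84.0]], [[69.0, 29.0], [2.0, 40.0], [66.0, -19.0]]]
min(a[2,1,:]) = 2.0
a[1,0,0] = 78.0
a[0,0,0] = -8.0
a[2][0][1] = 29.0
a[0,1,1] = -49.0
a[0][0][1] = 10.0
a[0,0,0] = -8.0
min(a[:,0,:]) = -8.0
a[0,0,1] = 10.0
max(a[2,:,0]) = 69.0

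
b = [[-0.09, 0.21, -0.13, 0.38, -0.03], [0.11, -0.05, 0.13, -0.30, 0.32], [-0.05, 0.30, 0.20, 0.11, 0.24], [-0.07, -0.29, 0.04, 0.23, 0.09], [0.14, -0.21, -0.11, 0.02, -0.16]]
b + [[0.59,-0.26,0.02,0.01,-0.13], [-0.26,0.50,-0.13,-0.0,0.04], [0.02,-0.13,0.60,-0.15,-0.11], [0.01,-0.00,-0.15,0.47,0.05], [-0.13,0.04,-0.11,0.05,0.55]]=[[0.5, -0.05, -0.11, 0.39, -0.16], [-0.15, 0.45, 0.0, -0.30, 0.36], [-0.03, 0.17, 0.80, -0.04, 0.13], [-0.06, -0.29, -0.11, 0.7, 0.14], [0.01, -0.17, -0.22, 0.07, 0.39]]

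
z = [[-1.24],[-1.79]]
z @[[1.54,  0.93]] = [[-1.91, -1.15], [-2.76, -1.66]]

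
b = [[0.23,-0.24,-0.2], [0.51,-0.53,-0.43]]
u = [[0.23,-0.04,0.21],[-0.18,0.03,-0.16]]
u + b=[[0.46, -0.28, 0.01], [0.33, -0.5, -0.59]]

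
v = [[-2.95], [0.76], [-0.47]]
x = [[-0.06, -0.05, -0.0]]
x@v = [[0.14]]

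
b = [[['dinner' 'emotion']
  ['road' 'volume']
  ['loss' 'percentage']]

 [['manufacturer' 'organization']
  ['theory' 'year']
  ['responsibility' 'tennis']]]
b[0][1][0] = 'road'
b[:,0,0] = ['dinner', 'manufacturer']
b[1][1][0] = 'theory'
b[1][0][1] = 'organization'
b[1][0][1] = 'organization'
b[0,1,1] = 'volume'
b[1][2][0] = 'responsibility'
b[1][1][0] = 'theory'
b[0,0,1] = 'emotion'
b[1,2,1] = 'tennis'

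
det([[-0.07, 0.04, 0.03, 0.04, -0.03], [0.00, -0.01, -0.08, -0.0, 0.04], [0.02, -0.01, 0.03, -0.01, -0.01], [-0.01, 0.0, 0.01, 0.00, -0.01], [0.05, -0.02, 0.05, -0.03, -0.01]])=-0.000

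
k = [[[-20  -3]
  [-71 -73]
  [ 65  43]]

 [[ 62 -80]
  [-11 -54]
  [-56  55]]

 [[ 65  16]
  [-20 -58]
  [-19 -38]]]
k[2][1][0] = -20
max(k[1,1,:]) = -11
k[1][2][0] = -56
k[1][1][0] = -11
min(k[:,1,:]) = -73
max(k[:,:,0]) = 65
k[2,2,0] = -19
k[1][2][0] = -56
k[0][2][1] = 43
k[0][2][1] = 43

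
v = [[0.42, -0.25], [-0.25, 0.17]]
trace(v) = 0.59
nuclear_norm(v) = 0.59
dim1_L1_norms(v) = [0.67, 0.42]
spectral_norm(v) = 0.57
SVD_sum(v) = [[0.42, -0.26],[-0.26, 0.16]] + [[0.00, 0.01], [0.01, 0.01]]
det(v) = 0.01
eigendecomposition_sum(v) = [[0.42, -0.26], [-0.26, 0.16]] + [[0.00, 0.01], [0.01, 0.01]]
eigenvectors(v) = [[0.85, 0.53], [-0.53, 0.85]]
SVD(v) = [[-0.85, 0.53], [0.53, 0.85]] @ diag([0.5745084971874738, 0.015491502812526267]) @ [[-0.85,  0.53], [0.53,  0.85]]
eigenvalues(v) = [0.57, 0.02]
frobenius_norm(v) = 0.57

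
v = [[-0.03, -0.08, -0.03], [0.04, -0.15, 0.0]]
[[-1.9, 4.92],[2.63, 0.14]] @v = [[0.25, -0.59, 0.06], [-0.07, -0.23, -0.08]]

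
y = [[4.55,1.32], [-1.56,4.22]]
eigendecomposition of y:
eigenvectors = [[-0.08-0.67j,  -0.08+0.67j], [(0.74+0j),  0.74-0.00j]]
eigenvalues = [(4.38+1.43j), (4.38-1.43j)]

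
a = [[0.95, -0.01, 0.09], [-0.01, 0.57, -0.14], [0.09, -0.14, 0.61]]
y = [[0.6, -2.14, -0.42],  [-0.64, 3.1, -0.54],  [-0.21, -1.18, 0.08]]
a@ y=[[0.56, -2.17, -0.39], [-0.34, 1.95, -0.31], [0.02, -1.35, 0.09]]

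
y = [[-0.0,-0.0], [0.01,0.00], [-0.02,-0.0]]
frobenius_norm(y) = 0.02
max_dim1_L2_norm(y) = 0.02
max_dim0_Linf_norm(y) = 0.02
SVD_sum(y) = [[0.00, 0.00], [0.01, 0.0], [-0.02, 0.0]] + [[0.00, 0.0], [0.00, 0.00], [0.0, 0.00]]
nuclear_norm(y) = 0.02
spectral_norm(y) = 0.02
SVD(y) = [[0.00, 0.45],[0.45, 0.8],[-0.89, 0.40]] @ diag([0.022360679774997897, 0.0]) @ [[1.00, 0.0], [0.00, 1.0]]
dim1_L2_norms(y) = [0.0, 0.01, 0.02]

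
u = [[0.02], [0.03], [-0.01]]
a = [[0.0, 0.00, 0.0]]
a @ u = [[0.00]]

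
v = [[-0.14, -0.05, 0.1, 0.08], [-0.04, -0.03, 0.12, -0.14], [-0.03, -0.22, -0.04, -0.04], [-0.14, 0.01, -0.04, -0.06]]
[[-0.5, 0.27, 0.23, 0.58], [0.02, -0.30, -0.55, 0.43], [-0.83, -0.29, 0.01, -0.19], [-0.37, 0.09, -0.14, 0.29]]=v @ [[2.82,-1.35,-0.22,-2.64],[3.29,1.16,-0.47,0.79],[1.17,-0.27,-0.88,2.64],[-0.66,2.04,3.32,-0.23]]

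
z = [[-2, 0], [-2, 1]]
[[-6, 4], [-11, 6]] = z @ [[3, -2], [-5, 2]]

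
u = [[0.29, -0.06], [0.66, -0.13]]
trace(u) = 0.16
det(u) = 0.00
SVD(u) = [[-0.4, -0.92], [-0.92, 0.40]] @ diag([0.7349784467637265, 0.0025851098197044115]) @ [[-0.98, 0.19], [0.19, 0.98]]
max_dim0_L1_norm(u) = 0.95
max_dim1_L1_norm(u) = 0.79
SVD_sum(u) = [[0.29, -0.06], [0.66, -0.13]] + [[-0.00, -0.00], [0.0, 0.00]]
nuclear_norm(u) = 0.74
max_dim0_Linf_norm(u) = 0.66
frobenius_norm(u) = 0.73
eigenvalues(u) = [0.15, 0.01]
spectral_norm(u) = 0.73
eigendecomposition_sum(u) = [[0.30, -0.07], [0.72, -0.16]] + [[-0.01, 0.01], [-0.06, 0.03]]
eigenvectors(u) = [[0.39, 0.21], [0.92, 0.98]]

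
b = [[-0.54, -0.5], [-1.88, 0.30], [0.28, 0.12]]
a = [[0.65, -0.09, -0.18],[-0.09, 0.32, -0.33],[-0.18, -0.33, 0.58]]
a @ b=[[-0.23, -0.37],[-0.65, 0.10],[0.88, 0.06]]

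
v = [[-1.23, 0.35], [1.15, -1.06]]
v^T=[[-1.23,  1.15], [0.35,  -1.06]]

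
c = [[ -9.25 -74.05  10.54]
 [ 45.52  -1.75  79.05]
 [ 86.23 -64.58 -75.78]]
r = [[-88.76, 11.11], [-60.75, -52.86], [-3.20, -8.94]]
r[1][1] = -52.86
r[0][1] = 11.11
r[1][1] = -52.86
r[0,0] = -88.76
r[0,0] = -88.76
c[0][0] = -9.25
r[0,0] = -88.76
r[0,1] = 11.11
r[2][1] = -8.94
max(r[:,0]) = -3.2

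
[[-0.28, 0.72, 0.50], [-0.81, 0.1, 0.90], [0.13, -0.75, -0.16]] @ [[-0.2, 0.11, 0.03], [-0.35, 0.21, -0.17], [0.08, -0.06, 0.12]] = [[-0.16, 0.09, -0.07],[0.2, -0.12, 0.07],[0.22, -0.13, 0.11]]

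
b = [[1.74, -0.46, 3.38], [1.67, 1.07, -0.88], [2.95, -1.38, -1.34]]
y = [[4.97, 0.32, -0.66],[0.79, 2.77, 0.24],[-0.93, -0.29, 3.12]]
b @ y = [[5.14, -1.7, 9.29], [9.96, 3.75, -3.59], [14.82, -2.49, -6.46]]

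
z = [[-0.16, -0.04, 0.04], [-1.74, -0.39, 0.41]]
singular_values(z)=[1.84, 0.0]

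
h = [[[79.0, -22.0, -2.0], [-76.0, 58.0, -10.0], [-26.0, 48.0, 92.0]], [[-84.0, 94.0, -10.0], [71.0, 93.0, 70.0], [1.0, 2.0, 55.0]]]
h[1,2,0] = 1.0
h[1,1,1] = 93.0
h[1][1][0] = 71.0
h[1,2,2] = 55.0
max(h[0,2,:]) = 92.0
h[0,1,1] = 58.0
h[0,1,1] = 58.0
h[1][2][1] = 2.0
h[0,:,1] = [-22.0, 58.0, 48.0]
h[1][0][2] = -10.0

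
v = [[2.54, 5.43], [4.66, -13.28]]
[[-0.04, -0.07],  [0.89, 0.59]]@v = [[-0.43, 0.71], [5.01, -3.0]]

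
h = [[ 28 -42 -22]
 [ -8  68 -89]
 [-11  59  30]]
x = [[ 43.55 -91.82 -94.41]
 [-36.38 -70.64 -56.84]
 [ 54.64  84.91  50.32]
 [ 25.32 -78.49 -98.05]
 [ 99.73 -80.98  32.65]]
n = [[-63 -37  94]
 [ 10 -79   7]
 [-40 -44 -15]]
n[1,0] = 10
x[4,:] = [99.73, -80.98, 32.65]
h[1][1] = 68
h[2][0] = -11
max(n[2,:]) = -15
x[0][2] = -94.41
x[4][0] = 99.73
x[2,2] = 50.32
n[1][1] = -79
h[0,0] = 28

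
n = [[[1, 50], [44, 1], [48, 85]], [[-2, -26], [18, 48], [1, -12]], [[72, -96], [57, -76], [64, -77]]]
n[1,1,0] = 18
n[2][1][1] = -76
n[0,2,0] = 48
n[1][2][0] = 1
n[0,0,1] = 50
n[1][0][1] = -26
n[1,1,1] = 48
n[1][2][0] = 1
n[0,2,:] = [48, 85]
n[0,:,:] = [[1, 50], [44, 1], [48, 85]]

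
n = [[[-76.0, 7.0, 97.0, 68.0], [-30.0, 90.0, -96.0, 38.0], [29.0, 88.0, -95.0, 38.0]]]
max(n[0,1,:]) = 90.0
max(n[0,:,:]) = 97.0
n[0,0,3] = 68.0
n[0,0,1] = 7.0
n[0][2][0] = 29.0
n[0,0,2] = 97.0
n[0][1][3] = 38.0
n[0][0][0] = -76.0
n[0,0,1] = 7.0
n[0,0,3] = 68.0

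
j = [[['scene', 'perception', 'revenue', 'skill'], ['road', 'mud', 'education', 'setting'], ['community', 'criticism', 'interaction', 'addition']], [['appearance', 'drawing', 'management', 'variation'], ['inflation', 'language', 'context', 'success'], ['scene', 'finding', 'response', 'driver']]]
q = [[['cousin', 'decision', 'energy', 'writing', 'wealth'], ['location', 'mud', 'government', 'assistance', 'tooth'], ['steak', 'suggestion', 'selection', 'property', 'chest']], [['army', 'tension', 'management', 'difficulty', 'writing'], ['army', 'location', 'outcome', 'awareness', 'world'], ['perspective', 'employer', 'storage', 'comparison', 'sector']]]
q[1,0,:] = ['army', 'tension', 'management', 'difficulty', 'writing']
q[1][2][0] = 'perspective'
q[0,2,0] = 'steak'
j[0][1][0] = 'road'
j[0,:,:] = [['scene', 'perception', 'revenue', 'skill'], ['road', 'mud', 'education', 'setting'], ['community', 'criticism', 'interaction', 'addition']]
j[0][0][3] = 'skill'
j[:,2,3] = ['addition', 'driver']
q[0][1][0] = 'location'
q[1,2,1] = 'employer'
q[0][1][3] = 'assistance'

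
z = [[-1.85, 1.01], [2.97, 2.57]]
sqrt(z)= [[(0.19+1.4j), 0.32-0.28j],[(0.94-0.83j), 1.59+0.17j]]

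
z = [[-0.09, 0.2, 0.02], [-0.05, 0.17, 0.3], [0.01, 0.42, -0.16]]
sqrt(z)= [[-0.02+0.29j, 0.20-0.15j, (0.11+0.02j)], [-0.04+0.04j, 0.45+0.17j, (0.24-0.24j)], [(-0.03-0.02j), 0.35-0.34j, 0.19+0.44j]]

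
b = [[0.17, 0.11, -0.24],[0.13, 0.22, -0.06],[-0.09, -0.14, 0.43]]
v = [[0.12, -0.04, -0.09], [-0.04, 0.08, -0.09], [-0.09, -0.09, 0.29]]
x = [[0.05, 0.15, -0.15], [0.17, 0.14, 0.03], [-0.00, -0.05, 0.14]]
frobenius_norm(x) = 0.34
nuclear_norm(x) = 0.50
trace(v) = 0.49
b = v + x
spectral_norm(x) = 0.29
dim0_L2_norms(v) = [0.16, 0.13, 0.32]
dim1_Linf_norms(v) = [0.12, 0.09, 0.29]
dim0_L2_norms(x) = [0.18, 0.21, 0.21]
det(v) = 0.00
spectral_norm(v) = 0.35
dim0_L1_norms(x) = [0.22, 0.34, 0.32]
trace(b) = 0.82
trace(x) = 0.33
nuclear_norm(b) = 0.86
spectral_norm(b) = 0.58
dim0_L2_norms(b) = [0.23, 0.28, 0.5]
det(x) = -0.00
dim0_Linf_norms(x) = [0.17, 0.15, 0.15]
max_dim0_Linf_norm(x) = 0.17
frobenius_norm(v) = 0.37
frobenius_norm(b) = 0.62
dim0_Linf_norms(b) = [0.17, 0.22, 0.43]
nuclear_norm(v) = 0.49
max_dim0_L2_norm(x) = 0.21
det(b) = 0.01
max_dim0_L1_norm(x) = 0.34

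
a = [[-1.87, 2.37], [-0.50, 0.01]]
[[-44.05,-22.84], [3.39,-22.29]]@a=[[93.79,-104.63],  [4.81,7.81]]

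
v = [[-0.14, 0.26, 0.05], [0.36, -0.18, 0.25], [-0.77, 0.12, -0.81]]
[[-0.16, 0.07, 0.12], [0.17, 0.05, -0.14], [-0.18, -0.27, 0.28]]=v @[[1.02, -0.12, 0.73], [0.09, 0.12, 1.04], [-0.74, 0.47, -0.88]]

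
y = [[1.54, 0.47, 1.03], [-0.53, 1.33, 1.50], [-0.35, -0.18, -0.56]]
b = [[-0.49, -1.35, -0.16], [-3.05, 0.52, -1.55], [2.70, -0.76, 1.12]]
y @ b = [[0.59,  -2.62,  0.18], [0.25,  0.27,  -0.30], [-0.79,  0.8,  -0.29]]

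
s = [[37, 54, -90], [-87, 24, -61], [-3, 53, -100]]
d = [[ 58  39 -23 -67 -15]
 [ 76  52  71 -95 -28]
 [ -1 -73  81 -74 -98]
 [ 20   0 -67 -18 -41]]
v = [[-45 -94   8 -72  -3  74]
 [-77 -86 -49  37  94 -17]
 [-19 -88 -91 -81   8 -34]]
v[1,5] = -17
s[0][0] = 37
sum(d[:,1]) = 18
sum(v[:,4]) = 99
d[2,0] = -1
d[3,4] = -41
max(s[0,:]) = 54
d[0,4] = -15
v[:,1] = [-94, -86, -88]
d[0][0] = 58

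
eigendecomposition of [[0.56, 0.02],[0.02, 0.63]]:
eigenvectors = [[-0.97, -0.26], [0.26, -0.97]]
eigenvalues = [0.55, 0.64]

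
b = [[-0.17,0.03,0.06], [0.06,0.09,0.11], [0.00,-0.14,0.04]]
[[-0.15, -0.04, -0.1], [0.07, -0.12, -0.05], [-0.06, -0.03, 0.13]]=b @ [[0.89, -0.14, 0.43], [0.42, -0.07, -0.90], [-0.15, -0.99, 0.01]]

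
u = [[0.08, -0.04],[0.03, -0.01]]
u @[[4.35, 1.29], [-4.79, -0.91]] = [[0.54, 0.14],[0.18, 0.05]]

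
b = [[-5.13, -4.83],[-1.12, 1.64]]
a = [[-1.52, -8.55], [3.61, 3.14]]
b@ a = [[-9.64, 28.70], [7.62, 14.73]]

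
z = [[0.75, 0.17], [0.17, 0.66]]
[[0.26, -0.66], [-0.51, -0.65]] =z@[[0.55, -0.7], [-0.91, -0.81]]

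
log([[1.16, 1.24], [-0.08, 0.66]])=[[0.2, 1.34], [-0.09, -0.34]]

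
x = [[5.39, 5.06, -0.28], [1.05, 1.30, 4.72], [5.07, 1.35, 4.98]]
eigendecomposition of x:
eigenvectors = [[-0.52+0.00j, -0.51-0.32j, -0.51+0.32j], [(-0.47+0j), 0.63+0.00j, 0.63-0.00j], [-0.71+0.00j, 0.08+0.47j, (0.08-0.47j)]]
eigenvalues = [(9.59+0j), (1.04+3j), (1.04-3j)]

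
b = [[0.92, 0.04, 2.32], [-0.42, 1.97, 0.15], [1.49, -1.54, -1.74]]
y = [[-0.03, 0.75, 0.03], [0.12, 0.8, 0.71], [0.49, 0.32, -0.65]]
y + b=[[0.89, 0.79, 2.35], [-0.3, 2.77, 0.86], [1.98, -1.22, -2.39]]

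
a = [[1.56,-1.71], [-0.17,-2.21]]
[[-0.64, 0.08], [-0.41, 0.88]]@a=[[-1.01, 0.92], [-0.79, -1.24]]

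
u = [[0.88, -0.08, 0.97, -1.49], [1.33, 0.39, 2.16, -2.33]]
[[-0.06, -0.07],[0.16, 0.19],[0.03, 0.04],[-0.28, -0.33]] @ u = [[-0.15, -0.02, -0.21, 0.25], [0.39, 0.06, 0.57, -0.68], [0.08, 0.01, 0.12, -0.14], [-0.69, -0.11, -0.98, 1.19]]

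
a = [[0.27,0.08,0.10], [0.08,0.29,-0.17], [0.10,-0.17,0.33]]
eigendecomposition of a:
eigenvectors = [[-0.52,0.84,0.13],  [0.62,0.48,-0.62],  [0.59,0.25,0.77]]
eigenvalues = [0.06, 0.34, 0.48]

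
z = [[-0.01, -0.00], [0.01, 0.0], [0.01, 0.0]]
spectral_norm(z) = 0.02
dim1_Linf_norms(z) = [0.01, 0.01, 0.01]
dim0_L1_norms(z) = [0.03, 0.0]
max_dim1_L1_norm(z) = 0.01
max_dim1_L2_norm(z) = 0.01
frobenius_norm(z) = 0.02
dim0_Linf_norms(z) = [0.01, 0.0]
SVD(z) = [[-0.58,0.58], [0.58,0.79], [0.58,-0.21]] @ diag([0.017320508075688773, 0.0]) @ [[1.0,0.00], [0.00,1.00]]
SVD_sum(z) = [[-0.01, 0.00], [0.01, 0.00], [0.01, 0.00]] + [[0.00, 0.0], [0.00, 0.0], [0.0, -0.00]]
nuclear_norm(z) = 0.02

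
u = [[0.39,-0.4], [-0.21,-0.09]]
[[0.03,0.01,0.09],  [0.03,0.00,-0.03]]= u@[[-0.07, -0.01, 0.15], [-0.15, -0.03, -0.07]]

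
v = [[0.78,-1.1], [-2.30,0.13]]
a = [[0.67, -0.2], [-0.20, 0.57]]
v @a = [[0.74, -0.78], [-1.57, 0.53]]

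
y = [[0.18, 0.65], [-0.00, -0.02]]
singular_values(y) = [0.67, 0.01]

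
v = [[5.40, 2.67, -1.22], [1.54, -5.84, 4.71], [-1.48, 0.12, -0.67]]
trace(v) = -1.11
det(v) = 12.54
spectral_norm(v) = 8.06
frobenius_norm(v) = 9.95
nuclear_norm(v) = 14.16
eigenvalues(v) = [5.79, -0.33, -6.57]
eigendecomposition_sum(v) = [[5.7, 1.31, -0.12], [0.23, 0.05, -0.0], [-1.3, -0.3, 0.03]] + [[0.01, 0.01, 0.05], [-0.06, -0.03, -0.25], [-0.07, -0.04, -0.31]] + [[-0.32, 1.35, -1.15], [1.37, -5.86, 4.96], [-0.11, 0.46, -0.39]]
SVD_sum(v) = [[0.35,2.71,-2.03], [-0.74,-5.81,4.35], [0.04,0.27,-0.21]] + [[5.05, -0.0, 0.86], [2.28, -0.00, 0.39], [-1.55, 0.0, -0.26]] + [[0.01, -0.04, -0.05], [0.01, -0.02, -0.03], [0.03, -0.16, -0.20]]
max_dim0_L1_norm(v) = 8.63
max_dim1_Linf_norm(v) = 5.84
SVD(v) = [[0.42,0.88,0.23], [-0.91,0.40,0.15], [0.04,-0.27,0.96]] @ diag([8.063577830071601, 5.8309425161612465, 0.26668699181042466]) @ [[0.1, 0.80, -0.6],[0.99, -0.00, 0.17],[0.13, -0.60, -0.79]]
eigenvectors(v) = [[-0.97, 0.13, -0.22], [-0.04, -0.62, 0.97], [0.22, -0.77, -0.08]]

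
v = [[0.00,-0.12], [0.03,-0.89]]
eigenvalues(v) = [-0.0, -0.89]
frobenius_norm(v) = 0.90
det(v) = 0.00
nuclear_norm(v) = 0.90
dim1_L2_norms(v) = [0.12, 0.89]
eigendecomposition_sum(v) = [[-0.00, 0.00], [-0.0, 0.00]] + [[0.00,-0.12], [0.03,-0.89]]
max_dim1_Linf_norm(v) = 0.89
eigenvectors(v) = [[1.00, 0.13], [0.03, 0.99]]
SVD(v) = [[-0.13,-0.99], [-0.99,0.13]] @ diag([0.898545462487829, 0.004006475075877157]) @ [[-0.03, 1.00], [1.0, 0.03]]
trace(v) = -0.89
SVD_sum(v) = [[0.0, -0.12],[0.03, -0.89]] + [[-0.00, -0.00], [0.0, 0.0]]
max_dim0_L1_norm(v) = 1.01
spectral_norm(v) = 0.90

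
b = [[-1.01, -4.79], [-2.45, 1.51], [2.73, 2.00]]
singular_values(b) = [5.63, 3.46]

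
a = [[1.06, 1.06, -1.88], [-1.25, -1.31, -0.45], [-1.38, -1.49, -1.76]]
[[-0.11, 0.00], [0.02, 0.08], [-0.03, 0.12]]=a @ [[-0.01, -0.04],[-0.02, -0.01],[0.04, -0.03]]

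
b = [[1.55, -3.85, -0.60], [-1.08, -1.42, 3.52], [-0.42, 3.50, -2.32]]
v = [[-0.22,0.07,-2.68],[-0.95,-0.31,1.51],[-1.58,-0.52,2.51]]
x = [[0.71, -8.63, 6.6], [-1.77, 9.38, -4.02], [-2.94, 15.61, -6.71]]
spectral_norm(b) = 6.00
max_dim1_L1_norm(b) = 6.24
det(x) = 0.02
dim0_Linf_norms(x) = [2.94, 15.61, 6.71]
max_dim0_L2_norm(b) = 5.39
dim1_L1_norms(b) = [6.0, 6.02, 6.24]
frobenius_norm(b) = 7.14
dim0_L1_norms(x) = [5.42, 33.62, 17.33]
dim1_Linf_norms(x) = [8.63, 9.38, 15.61]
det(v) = -0.01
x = v @ b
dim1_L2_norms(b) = [4.19, 3.95, 4.22]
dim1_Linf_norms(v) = [2.68, 1.51, 2.51]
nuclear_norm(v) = 5.58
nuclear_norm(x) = 25.28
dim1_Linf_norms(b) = [3.85, 3.52, 3.5]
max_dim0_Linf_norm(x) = 15.61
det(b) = 3.97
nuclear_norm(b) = 10.03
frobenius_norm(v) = 4.43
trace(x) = 3.38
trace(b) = -2.19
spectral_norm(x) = 22.73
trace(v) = 1.98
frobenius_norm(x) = 22.87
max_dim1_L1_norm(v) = 4.61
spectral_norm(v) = 4.21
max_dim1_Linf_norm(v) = 2.68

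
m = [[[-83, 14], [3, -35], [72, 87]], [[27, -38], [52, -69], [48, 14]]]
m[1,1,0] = 52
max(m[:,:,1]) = 87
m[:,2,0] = [72, 48]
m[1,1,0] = 52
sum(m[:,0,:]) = -80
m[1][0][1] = -38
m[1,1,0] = 52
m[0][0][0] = -83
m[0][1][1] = -35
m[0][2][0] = 72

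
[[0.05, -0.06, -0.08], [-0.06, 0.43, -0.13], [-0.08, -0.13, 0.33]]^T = [[0.05,-0.06,-0.08], [-0.06,0.43,-0.13], [-0.08,-0.13,0.33]]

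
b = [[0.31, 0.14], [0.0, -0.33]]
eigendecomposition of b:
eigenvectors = [[1.00, -0.21], [0.00, 0.98]]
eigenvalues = [0.31, -0.33]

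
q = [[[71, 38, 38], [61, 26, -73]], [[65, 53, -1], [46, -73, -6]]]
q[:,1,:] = [[61, 26, -73], [46, -73, -6]]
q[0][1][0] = 61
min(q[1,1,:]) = -73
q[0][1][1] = 26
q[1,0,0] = 65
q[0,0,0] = 71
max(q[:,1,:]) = 61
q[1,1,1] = -73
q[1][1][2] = -6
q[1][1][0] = 46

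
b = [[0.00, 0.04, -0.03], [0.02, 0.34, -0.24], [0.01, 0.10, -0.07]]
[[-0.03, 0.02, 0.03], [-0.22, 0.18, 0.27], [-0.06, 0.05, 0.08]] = b @ [[0.33,  -0.10,  0.74], [-0.77,  0.55,  0.35], [-0.16,  0.01,  -0.58]]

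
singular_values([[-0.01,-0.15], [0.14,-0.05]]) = [0.17, 0.13]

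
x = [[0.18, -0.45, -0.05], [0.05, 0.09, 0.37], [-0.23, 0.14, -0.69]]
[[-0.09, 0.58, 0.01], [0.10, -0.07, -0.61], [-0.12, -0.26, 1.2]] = x@ [[0.18,-0.93,-0.2], [0.26,-1.70,0.09], [0.17,0.34,-1.65]]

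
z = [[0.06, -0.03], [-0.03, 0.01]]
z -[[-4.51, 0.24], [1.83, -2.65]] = [[4.57, -0.27], [-1.86, 2.66]]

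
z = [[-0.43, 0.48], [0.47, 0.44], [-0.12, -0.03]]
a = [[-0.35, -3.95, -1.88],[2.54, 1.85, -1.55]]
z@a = [[1.37,2.59,0.06],[0.95,-1.04,-1.57],[-0.03,0.42,0.27]]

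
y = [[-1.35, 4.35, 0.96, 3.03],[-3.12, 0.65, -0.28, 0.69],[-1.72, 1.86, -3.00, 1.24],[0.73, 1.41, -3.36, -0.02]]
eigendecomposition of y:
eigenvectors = [[0.70+0.00j, (0.7-0j), 0.17-0.21j, 0.17+0.21j],[(0.17+0.59j), (0.17-0.59j), 0.58-0.01j, (0.58+0.01j)],[0.04+0.32j, 0.04-0.32j, (0.02+0.18j), 0.02-0.18j],[-0.10-0.15j, -0.10+0.15j, (-0.75+0j), (-0.75-0j)]]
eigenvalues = [(-0.68+3.45j), (-0.68-3.45j), (-1.18+1.02j), (-1.18-1.02j)]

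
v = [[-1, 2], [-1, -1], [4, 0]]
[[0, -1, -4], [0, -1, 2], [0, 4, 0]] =v @ [[0, 1, 0], [0, 0, -2]]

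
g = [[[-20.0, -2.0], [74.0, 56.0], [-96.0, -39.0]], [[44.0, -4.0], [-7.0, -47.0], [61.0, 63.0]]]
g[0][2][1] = -39.0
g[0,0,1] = -2.0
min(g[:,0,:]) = -20.0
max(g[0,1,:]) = 74.0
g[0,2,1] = -39.0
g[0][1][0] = 74.0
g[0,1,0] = 74.0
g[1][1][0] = -7.0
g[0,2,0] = -96.0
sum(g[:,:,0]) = 56.0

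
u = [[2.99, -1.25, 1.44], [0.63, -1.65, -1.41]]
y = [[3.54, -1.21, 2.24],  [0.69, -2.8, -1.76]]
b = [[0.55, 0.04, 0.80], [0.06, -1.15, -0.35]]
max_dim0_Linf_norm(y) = 3.54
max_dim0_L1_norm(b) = 1.19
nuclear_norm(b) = 2.16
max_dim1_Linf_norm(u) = 2.99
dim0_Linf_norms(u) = [2.99, 1.65, 1.44]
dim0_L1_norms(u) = [3.62, 2.9, 2.85]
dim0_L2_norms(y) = [3.61, 3.05, 2.85]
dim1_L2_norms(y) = [4.36, 3.38]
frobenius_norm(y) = 5.52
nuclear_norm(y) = 7.72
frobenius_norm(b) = 1.55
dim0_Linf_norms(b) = [0.55, 1.15, 0.8]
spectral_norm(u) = 3.61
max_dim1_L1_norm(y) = 6.99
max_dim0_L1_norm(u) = 3.62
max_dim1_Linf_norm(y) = 3.54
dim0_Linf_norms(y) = [3.54, 2.8, 2.24]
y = b + u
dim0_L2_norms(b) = [0.55, 1.15, 0.87]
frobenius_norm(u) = 4.21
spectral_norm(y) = 4.41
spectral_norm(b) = 1.26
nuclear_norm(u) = 5.77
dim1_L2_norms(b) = [0.97, 1.2]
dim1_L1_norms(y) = [6.99, 5.25]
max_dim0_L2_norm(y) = 3.61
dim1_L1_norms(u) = [5.68, 3.69]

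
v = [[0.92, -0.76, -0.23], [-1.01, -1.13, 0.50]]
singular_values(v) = [1.61, 1.2]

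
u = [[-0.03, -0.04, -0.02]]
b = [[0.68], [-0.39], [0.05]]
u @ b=[[-0.01]]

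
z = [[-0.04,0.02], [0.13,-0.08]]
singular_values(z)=[0.16, 0.0]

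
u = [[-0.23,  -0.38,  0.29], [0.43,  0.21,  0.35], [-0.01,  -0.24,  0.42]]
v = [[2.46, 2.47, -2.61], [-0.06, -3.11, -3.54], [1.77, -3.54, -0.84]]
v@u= [[0.52, 0.21, 0.48], [-1.29, 0.22, -2.59], [-1.92, -1.21, -1.08]]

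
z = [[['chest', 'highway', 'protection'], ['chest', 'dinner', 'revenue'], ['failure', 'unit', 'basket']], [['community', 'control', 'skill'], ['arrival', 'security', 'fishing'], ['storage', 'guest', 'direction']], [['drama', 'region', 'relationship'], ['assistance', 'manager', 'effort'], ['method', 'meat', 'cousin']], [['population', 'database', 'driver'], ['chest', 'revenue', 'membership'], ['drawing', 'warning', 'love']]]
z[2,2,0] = 'method'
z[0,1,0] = 'chest'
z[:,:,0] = [['chest', 'chest', 'failure'], ['community', 'arrival', 'storage'], ['drama', 'assistance', 'method'], ['population', 'chest', 'drawing']]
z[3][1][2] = 'membership'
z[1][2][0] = 'storage'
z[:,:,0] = [['chest', 'chest', 'failure'], ['community', 'arrival', 'storage'], ['drama', 'assistance', 'method'], ['population', 'chest', 'drawing']]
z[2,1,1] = 'manager'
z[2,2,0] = 'method'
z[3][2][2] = 'love'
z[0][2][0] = 'failure'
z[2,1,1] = 'manager'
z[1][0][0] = 'community'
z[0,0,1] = 'highway'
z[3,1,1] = 'revenue'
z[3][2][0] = 'drawing'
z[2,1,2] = 'effort'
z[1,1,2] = 'fishing'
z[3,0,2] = 'driver'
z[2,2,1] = 'meat'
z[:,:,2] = [['protection', 'revenue', 'basket'], ['skill', 'fishing', 'direction'], ['relationship', 'effort', 'cousin'], ['driver', 'membership', 'love']]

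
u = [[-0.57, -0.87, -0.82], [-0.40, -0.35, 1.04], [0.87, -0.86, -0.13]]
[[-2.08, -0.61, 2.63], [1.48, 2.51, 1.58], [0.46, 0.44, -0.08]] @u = [[3.72, -0.24, 0.73], [-0.47, -3.52, 1.19], [-0.51, -0.49, 0.09]]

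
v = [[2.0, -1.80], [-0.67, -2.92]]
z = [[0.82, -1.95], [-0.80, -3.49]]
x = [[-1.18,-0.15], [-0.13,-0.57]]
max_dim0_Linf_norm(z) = 3.49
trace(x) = -1.75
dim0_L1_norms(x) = [1.31, 0.72]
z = v + x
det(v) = -7.05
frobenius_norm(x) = 1.33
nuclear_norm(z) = 5.11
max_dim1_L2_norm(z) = 3.58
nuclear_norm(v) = 5.51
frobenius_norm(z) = 4.16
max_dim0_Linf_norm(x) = 1.18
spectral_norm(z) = 4.01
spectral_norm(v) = 3.48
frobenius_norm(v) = 4.03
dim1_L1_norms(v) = [3.8, 3.59]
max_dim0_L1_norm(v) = 4.72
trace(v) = -0.92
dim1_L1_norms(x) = [1.33, 0.7]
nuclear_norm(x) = 1.75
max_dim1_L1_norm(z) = 4.29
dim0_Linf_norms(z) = [0.82, 3.49]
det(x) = 0.65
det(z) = -4.42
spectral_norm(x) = 1.21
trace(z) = -2.67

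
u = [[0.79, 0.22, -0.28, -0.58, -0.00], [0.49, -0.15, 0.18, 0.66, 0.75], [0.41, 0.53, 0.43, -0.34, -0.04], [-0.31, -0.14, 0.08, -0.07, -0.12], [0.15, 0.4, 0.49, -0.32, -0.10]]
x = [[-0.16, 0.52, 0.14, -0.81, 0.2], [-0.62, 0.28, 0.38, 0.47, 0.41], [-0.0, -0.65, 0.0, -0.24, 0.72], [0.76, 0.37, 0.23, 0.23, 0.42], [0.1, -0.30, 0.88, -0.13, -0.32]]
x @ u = [[0.47, 0.15, 0.23, 0.38, 0.46], [-0.28, 0.12, 0.63, 0.25, 0.10], [-0.14, 0.42, 0.22, -0.64, -0.53], [0.87, 0.37, 0.18, -0.43, 0.2], [0.29, 0.42, 0.13, -0.44, -0.21]]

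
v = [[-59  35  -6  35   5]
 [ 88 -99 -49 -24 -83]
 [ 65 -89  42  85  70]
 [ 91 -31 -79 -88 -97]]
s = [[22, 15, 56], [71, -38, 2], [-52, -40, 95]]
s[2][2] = 95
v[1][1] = -99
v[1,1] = -99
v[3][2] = -79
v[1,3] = -24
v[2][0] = 65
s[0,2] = 56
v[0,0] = -59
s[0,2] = 56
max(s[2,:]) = 95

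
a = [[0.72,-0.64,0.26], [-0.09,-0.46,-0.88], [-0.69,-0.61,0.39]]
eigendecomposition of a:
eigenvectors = [[(0.68+0j), (0.68-0j), (-0.24+0j)], [(-0.15-0.36j), -0.15+0.36j, (-0.84+0j)], [(-0.09+0.61j), (-0.09-0.61j), -0.49+0.00j]]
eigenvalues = [(0.82+0.57j), (0.82-0.57j), (-1+0j)]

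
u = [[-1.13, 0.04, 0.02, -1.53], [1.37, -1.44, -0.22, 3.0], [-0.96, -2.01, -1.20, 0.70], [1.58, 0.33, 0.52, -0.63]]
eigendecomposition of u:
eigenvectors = [[-0.16+0.00j, -0.35+0.20j, (-0.35-0.2j), -0.26+0.00j], [0.62+0.00j, (0.66+0j), 0.66-0.00j, -0.19+0.00j], [0.75+0.00j, (-0.17+0.43j), (-0.17-0.43j), 0.94+0.00j], [(-0.15+0j), (0.34+0.28j), 0.34-0.28j, 0.12+0.00j]]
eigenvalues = [(-2.81+0j), (-0.58+1.54j), (-0.58-1.54j), (-0.44+0j)]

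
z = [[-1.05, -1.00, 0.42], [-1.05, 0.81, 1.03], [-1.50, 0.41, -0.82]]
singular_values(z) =[2.13, 1.37, 1.32]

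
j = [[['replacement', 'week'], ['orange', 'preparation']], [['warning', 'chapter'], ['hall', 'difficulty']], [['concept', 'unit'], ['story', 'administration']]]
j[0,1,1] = 'preparation'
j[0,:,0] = ['replacement', 'orange']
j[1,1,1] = 'difficulty'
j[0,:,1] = ['week', 'preparation']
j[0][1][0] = 'orange'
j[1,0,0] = 'warning'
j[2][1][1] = 'administration'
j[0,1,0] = 'orange'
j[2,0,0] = 'concept'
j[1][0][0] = 'warning'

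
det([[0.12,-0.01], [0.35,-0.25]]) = -0.026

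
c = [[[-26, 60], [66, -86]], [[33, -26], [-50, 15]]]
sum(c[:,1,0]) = 16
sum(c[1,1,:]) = -35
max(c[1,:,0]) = 33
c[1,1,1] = 15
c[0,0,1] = 60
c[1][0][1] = -26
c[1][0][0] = 33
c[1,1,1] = 15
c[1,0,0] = 33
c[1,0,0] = 33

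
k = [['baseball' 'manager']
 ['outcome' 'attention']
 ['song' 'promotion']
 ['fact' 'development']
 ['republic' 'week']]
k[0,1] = 'manager'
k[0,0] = 'baseball'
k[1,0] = 'outcome'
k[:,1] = ['manager', 'attention', 'promotion', 'development', 'week']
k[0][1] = 'manager'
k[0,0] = 'baseball'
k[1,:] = ['outcome', 'attention']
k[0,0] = 'baseball'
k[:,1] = ['manager', 'attention', 'promotion', 'development', 'week']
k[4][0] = 'republic'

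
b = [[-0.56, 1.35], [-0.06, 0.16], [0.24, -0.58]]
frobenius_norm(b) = 1.60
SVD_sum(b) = [[-0.56,1.35], [-0.07,0.16], [0.24,-0.58]] + [[-0.0, -0.00],[0.01, 0.0],[-0.00, -0.00]]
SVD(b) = [[-0.91, 0.13], [-0.11, -0.99], [0.39, 0.04]] @ diag([1.5997705420036539, 0.005849182621222627]) @ [[0.38,-0.92], [-0.92,-0.38]]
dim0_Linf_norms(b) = [0.56, 1.35]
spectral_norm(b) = 1.60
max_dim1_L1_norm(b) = 1.91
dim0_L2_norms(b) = [0.61, 1.48]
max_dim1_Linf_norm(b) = 1.35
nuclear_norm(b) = 1.61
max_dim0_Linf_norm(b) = 1.35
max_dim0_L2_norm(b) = 1.48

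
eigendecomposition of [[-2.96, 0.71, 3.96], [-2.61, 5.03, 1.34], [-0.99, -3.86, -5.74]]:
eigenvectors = [[0.09+0.00j,  (-0.77+0j),  -0.77-0.00j],[-0.94+0.00j,  (-0.26+0j),  -0.26-0.00j],[(0.34+0j),  (0.29-0.51j),  (0.29+0.51j)]]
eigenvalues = [(4.79+0j), (-4.23+2.61j), (-4.23-2.61j)]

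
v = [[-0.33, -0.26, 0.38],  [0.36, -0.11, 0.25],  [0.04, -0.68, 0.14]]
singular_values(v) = [0.81, 0.49, 0.33]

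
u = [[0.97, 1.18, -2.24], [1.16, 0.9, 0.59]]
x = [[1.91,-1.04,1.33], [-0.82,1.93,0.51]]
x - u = [[0.94, -2.22, 3.57], [-1.98, 1.03, -0.08]]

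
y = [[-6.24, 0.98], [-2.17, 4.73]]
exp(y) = [[-1.73, 8.62],[-19.08, 94.74]]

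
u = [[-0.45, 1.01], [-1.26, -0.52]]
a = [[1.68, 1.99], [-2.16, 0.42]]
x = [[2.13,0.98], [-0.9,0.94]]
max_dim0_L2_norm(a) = 2.74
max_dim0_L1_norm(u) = 1.71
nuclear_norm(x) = 3.60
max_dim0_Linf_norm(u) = 1.26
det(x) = 2.88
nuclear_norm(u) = 2.47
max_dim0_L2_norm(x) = 2.31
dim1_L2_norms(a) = [2.6, 2.2]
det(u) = 1.51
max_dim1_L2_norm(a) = 2.6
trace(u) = -0.97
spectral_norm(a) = 2.96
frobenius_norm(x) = 2.68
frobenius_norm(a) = 3.41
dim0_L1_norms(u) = [1.71, 1.53]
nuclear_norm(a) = 4.65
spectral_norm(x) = 2.40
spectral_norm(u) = 1.36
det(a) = 5.00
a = u + x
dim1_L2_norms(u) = [1.11, 1.36]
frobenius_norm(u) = 1.76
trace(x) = 3.07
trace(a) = 2.10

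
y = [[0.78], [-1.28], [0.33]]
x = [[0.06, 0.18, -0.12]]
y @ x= [[0.05, 0.14, -0.09],[-0.08, -0.23, 0.15],[0.02, 0.06, -0.04]]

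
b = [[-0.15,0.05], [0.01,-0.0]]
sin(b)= [[-0.15, 0.05], [0.01, 0.0]]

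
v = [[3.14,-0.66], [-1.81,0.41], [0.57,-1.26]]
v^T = [[3.14, -1.81, 0.57],[-0.66, 0.41, -1.26]]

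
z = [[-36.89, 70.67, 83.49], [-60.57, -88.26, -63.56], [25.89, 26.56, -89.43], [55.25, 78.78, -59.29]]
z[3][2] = -59.29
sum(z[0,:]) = 117.27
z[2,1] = 26.56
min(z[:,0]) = -60.57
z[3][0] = 55.25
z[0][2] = 83.49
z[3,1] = 78.78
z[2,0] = 25.89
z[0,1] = 70.67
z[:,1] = [70.67, -88.26, 26.56, 78.78]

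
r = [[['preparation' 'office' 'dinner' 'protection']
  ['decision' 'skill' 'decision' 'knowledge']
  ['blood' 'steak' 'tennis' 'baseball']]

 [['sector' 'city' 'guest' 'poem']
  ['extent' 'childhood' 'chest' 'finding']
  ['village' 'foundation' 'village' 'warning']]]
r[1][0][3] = 'poem'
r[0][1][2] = 'decision'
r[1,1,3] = 'finding'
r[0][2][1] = 'steak'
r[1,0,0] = 'sector'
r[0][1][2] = 'decision'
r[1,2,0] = 'village'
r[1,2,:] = ['village', 'foundation', 'village', 'warning']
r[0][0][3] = 'protection'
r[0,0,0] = 'preparation'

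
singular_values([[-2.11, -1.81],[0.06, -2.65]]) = [3.47, 1.64]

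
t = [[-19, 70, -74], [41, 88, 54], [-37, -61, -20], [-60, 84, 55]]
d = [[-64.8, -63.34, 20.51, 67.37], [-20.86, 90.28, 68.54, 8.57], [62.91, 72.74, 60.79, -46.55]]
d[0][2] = 20.51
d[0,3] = 67.37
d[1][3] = 8.57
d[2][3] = -46.55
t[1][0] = 41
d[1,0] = -20.86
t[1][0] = 41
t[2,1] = -61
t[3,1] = 84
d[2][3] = -46.55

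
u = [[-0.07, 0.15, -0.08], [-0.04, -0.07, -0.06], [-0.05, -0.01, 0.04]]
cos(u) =[[1.0, 0.01, 0.00], [-0.0, 1.00, -0.0], [-0.00, 0.0, 1.0]]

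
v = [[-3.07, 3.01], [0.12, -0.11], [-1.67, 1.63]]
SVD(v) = [[-0.88, -0.33], [0.03, -0.76], [-0.48, 0.56]] @ diag([4.894614358448935, 0.007090984806087197]) @ [[0.71, -0.70], [-0.7, -0.71]]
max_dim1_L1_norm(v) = 6.08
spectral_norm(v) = 4.89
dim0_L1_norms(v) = [4.86, 4.75]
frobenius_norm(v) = 4.89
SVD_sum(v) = [[-3.07,3.01], [0.12,-0.11], [-1.67,1.63]] + [[0.00, 0.0], [0.00, 0.00], [-0.0, -0.00]]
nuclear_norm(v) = 4.90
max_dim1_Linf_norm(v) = 3.07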